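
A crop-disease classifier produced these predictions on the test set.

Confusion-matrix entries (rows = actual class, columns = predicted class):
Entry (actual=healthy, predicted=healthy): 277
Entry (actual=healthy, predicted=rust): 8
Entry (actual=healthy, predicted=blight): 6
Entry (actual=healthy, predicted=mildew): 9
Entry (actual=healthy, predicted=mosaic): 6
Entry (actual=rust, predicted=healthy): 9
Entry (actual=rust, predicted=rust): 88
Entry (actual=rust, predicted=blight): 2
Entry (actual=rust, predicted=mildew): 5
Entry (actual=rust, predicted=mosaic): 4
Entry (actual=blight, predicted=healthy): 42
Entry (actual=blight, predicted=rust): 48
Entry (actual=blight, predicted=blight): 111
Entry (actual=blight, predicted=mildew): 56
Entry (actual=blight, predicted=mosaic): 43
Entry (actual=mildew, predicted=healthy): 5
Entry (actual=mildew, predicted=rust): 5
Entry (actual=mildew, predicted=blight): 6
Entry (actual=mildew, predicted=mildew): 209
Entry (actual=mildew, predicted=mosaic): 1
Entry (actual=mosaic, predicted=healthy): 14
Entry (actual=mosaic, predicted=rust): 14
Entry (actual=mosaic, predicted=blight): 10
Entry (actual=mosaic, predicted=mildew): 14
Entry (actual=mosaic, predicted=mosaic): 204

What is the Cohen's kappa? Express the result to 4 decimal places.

Observed agreement pₒ = trace/N = 889/1196 = 0.74331
Expected agreement pₑ = Σ (rowᵢ·colᵢ)/N² = (306·347 + 108·163 + 300·135 + 226·293 + 256·258)/1196² = 0.20732
κ = (pₒ − pₑ)/(1 − pₑ) = (0.74331 − 0.20732)/(1 − 0.20732) = 0.6762

0.6762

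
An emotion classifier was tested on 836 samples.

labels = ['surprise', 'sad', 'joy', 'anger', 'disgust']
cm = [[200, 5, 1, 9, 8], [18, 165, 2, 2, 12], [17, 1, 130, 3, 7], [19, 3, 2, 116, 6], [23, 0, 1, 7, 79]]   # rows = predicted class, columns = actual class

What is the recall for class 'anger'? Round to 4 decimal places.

recall = TP/(TP+FN).
anger: TP=116, FN=9+2+3+7=21 → 116/137 = 0.84672

0.8467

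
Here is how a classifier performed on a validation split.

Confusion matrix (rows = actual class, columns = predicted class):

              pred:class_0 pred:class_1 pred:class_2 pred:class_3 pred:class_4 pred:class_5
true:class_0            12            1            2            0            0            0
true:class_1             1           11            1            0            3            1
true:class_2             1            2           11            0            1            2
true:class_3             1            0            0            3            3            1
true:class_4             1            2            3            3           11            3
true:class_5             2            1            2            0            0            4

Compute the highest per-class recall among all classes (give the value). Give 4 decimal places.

0.8000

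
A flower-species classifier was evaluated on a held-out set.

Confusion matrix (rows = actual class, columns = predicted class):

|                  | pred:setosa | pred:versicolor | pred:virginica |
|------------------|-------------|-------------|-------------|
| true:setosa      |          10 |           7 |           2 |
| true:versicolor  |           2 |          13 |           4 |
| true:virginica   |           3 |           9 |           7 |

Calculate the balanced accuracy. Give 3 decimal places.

0.526

Balanced accuracy = mean of per-class recall.
  setosa: recall = 10/19 = 0.5263
  versicolor: recall = 13/19 = 0.6842
  virginica: recall = 7/19 = 0.3684
Mean = (0.5263 + 0.6842 + 0.3684) / 3 = 0.526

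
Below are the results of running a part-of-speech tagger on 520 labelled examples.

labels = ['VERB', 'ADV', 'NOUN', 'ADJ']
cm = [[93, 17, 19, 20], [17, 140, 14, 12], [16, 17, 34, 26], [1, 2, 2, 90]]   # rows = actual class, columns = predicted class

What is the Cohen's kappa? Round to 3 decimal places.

0.574

Observed agreement pₒ = trace/N = 357/520 = 0.6865
Expected agreement pₑ = Σ (rowᵢ·colᵢ)/N² = (149·127 + 183·176 + 93·69 + 95·148)/520² = 0.2648
κ = (pₒ − pₑ)/(1 − pₑ) = (0.6865 − 0.2648)/(1 − 0.2648) = 0.574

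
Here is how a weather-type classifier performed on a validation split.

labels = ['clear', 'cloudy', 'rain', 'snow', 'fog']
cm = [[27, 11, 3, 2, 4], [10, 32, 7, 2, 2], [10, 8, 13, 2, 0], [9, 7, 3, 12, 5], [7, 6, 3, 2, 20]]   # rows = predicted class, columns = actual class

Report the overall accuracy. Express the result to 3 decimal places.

Accuracy = trace / total = (27+32+13+12+20=104) / 207 = 104/207 = 0.502

0.502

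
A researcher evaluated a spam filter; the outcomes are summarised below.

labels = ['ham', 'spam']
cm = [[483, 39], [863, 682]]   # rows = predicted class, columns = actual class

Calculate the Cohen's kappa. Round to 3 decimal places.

0.241

Observed agreement pₒ = trace/N = 1165/2067 = 0.5636
Expected agreement pₑ = Σ (rowᵢ·colᵢ)/N² = (1346·522 + 721·1545)/2067² = 0.4252
κ = (pₒ − pₑ)/(1 − pₑ) = (0.5636 − 0.4252)/(1 − 0.4252) = 0.241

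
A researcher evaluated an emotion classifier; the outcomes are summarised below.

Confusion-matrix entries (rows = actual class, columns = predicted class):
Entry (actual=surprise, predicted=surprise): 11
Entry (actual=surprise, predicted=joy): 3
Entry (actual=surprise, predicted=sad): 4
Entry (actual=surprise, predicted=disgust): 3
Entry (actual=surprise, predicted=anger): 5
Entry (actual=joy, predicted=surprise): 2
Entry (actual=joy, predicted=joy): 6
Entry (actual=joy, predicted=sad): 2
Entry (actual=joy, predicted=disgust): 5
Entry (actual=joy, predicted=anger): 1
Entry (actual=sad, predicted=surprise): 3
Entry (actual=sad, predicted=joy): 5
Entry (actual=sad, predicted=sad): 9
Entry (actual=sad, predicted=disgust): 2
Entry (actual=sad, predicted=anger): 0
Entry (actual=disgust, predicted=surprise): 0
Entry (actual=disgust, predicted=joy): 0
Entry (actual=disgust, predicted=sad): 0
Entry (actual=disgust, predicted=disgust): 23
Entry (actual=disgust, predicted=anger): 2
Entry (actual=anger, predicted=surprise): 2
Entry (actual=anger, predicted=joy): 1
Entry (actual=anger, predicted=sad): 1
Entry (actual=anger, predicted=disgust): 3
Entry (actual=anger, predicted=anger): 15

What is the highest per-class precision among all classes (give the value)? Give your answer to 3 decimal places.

0.652

Per-class precision (TP/(TP+FP)):
  surprise: TP=11, FP=2+3+0+2=7 → 11/18 = 0.6111
  joy: TP=6, FP=3+5+0+1=9 → 6/15 = 0.4000
  sad: TP=9, FP=4+2+0+1=7 → 9/16 = 0.5625
  disgust: TP=23, FP=3+5+2+3=13 → 23/36 = 0.6389
  anger: TP=15, FP=5+1+0+2=8 → 15/23 = 0.6522
Highest is class 'anger' with precision = 0.652.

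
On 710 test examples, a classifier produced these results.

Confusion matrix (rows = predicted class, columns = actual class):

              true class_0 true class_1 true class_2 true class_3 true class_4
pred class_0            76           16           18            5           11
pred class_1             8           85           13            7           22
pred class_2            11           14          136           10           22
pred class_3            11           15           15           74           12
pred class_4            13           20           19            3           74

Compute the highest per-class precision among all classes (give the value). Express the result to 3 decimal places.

0.705

Per-class precision (TP/(TP+FP)):
  class_0: TP=76, FP=16+18+5+11=50 → 76/126 = 0.6032
  class_1: TP=85, FP=8+13+7+22=50 → 85/135 = 0.6296
  class_2: TP=136, FP=11+14+10+22=57 → 136/193 = 0.7047
  class_3: TP=74, FP=11+15+15+12=53 → 74/127 = 0.5827
  class_4: TP=74, FP=13+20+19+3=55 → 74/129 = 0.5736
Highest is class 'class_2' with precision = 0.705.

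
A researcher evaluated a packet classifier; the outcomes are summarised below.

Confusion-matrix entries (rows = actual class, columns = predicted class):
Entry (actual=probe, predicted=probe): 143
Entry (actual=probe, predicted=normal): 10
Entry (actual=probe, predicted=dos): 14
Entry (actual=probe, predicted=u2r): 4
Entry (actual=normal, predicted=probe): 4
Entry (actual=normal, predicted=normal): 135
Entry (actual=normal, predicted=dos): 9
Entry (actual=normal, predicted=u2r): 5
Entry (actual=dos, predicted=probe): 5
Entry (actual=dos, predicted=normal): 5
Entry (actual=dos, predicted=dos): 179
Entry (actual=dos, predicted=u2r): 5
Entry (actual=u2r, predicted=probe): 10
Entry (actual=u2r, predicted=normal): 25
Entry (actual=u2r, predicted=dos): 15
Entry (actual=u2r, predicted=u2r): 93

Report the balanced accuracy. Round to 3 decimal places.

0.823

Balanced accuracy = mean of per-class recall.
  probe: recall = 143/171 = 0.8363
  normal: recall = 135/153 = 0.8824
  dos: recall = 179/194 = 0.9227
  u2r: recall = 93/143 = 0.6503
Mean = (0.8363 + 0.8824 + 0.9227 + 0.6503) / 4 = 0.823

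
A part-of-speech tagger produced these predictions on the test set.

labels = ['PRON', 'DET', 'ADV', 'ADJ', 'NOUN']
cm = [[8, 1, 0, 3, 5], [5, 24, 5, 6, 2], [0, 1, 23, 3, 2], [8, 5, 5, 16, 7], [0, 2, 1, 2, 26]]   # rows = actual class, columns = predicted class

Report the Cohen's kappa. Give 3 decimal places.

0.504

Observed agreement pₒ = trace/N = 97/160 = 0.6063
Expected agreement pₑ = Σ (rowᵢ·colᵢ)/N² = (17·21 + 42·33 + 29·34 + 41·30 + 31·42)/160² = 0.2055
κ = (pₒ − pₑ)/(1 − pₑ) = (0.6063 − 0.2055)/(1 − 0.2055) = 0.504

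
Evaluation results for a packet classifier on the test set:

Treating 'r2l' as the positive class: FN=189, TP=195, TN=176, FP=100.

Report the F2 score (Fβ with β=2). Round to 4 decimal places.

Fβ = (1+β²)·TP / ((1+β²)·TP + β²·FN + FP), with β²=4
= 5·195 / (5·195 + 4·189 + 100) = 0.5325

0.5325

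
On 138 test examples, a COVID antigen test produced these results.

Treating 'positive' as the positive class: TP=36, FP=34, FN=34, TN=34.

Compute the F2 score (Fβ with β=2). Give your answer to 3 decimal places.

Fβ = (1+β²)·TP / ((1+β²)·TP + β²·FN + FP), with β²=4
= 5·36 / (5·36 + 4·34 + 34) = 0.514

0.514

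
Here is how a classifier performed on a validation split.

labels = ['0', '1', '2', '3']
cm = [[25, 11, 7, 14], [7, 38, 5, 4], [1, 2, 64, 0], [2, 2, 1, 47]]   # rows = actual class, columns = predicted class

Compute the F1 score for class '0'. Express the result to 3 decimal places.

One-vs-rest for '0': TP = diagonal; FP = other classes predicted '0'; FN = '0' predicted as other.
F1 score = 2·TP/(2·TP+FP+FN).
0: TP=25, FP=7+1+2=10, FN=11+7+14=32 → 50/92 = 0.5435

0.543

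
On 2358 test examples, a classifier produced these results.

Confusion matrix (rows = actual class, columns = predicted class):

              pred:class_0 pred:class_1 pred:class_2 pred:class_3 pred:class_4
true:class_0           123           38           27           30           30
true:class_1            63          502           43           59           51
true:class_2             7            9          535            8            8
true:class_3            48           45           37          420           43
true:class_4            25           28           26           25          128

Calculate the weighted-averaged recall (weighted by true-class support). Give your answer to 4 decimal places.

Per-class recall (TP/(TP+FN)):
  class_0: TP=123, FN=38+27+30+30=125 → 123/248 = 0.49597
  class_1: TP=502, FN=63+43+59+51=216 → 502/718 = 0.69916
  class_2: TP=535, FN=7+9+8+8=32 → 535/567 = 0.94356
  class_3: TP=420, FN=48+45+37+43=173 → 420/593 = 0.70826
  class_4: TP=128, FN=25+28+26+25=104 → 128/232 = 0.55172
Weighted-recall = Σ (supportᵢ/N)·recallᵢ with N=2358: (248/2358)·0.49597 + (718/2358)·0.69916 + (567/2358)·0.94356 + (593/2358)·0.70826 + (232/2358)·0.55172 = 0.7243

0.7243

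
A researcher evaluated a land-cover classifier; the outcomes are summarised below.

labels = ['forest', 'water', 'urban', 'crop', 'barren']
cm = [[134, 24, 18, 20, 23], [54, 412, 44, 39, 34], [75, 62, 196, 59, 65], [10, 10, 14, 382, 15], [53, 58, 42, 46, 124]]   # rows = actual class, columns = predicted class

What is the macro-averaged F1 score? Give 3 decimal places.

0.585

Per-class F1 score (2·TP/(2·TP+FP+FN)):
  forest: TP=134, FP=54+75+10+53=192, FN=24+18+20+23=85 → 268/545 = 0.4917
  water: TP=412, FP=24+62+10+58=154, FN=54+44+39+34=171 → 824/1149 = 0.7171
  urban: TP=196, FP=18+44+14+42=118, FN=75+62+59+65=261 → 392/771 = 0.5084
  crop: TP=382, FP=20+39+59+46=164, FN=10+10+14+15=49 → 764/977 = 0.7820
  barren: TP=124, FP=23+34+65+15=137, FN=53+58+42+46=199 → 248/584 = 0.4247
Macro-F1 score = mean = (0.4917 + 0.7171 + 0.5084 + 0.7820 + 0.4247) / 5 = 0.585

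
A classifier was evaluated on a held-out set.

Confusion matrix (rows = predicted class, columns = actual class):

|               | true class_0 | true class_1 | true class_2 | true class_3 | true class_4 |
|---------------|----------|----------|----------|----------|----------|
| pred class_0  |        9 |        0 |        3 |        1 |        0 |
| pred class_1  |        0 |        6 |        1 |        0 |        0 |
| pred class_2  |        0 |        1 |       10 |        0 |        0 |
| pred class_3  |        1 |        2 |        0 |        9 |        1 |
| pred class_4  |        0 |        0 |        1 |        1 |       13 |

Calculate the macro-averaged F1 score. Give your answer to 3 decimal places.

0.790

Per-class F1 score (2·TP/(2·TP+FP+FN)):
  class_0: TP=9, FP=0+3+1+0=4, FN=0+0+1+0=1 → 18/23 = 0.7826
  class_1: TP=6, FP=0+1+0+0=1, FN=0+1+2+0=3 → 12/16 = 0.7500
  class_2: TP=10, FP=0+1+0+0=1, FN=3+1+0+1=5 → 20/26 = 0.7692
  class_3: TP=9, FP=1+2+0+1=4, FN=1+0+0+1=2 → 18/24 = 0.7500
  class_4: TP=13, FP=0+0+1+1=2, FN=0+0+0+1=1 → 26/29 = 0.8966
Macro-F1 score = mean = (0.7826 + 0.7500 + 0.7692 + 0.7500 + 0.8966) / 5 = 0.790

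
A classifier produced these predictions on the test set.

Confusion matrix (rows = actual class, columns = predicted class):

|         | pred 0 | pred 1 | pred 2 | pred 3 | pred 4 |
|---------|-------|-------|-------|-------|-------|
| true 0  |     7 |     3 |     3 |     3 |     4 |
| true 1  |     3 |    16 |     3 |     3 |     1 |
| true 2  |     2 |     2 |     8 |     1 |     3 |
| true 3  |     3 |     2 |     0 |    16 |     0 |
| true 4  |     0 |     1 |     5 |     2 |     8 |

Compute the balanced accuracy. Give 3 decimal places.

0.545

Balanced accuracy = mean of per-class recall.
  0: recall = 7/20 = 0.3500
  1: recall = 16/26 = 0.6154
  2: recall = 8/16 = 0.5000
  3: recall = 16/21 = 0.7619
  4: recall = 8/16 = 0.5000
Mean = (0.3500 + 0.6154 + 0.5000 + 0.7619 + 0.5000) / 5 = 0.545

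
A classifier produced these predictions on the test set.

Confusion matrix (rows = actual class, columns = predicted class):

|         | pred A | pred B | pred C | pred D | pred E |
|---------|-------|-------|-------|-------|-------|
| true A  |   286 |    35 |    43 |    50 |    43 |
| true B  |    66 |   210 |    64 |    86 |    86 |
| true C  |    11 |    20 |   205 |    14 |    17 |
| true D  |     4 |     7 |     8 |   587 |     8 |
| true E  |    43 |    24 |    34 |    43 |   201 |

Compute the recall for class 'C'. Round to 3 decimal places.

One-vs-rest for 'C': TP = diagonal; FP = other classes predicted 'C'; FN = 'C' predicted as other.
recall = TP/(TP+FN).
C: TP=205, FN=11+20+14+17=62 → 205/267 = 0.7678

0.768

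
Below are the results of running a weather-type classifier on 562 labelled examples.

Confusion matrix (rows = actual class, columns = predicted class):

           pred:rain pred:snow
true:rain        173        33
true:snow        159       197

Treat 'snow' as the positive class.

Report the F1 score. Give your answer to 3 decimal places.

Precision = TP/(TP+FP) = 197/230 = 0.8565
Recall = TP/(TP+FN) = 197/356 = 0.5534
F1 = 2·TP/(2·TP+FP+FN) = 394/586 = 0.672

0.672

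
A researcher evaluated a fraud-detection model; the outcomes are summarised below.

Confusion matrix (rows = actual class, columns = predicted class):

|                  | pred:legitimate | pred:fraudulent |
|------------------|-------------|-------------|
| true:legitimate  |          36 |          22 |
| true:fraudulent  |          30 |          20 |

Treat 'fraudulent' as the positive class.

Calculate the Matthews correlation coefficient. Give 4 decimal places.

0.0212

MCC = (TP·TN − FP·FN) / √((TP+FP)(TP+FN)(TN+FP)(TN+FN))
Numerator = 20·36 − 22·30 = 60
Denominator = √(42·50·58·66) = √8038800 = 2835.2778
MCC = 60 / 2835.2778 = 0.0212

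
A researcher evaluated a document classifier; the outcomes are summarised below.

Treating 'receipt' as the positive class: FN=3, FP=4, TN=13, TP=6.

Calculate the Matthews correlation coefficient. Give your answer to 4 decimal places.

MCC = (TP·TN − FP·FN) / √((TP+FP)(TP+FN)(TN+FP)(TN+FN))
Numerator = 6·13 − 4·3 = 66
Denominator = √(10·9·17·16) = √24480 = 156.4609
MCC = 66 / 156.4609 = 0.4218

0.4218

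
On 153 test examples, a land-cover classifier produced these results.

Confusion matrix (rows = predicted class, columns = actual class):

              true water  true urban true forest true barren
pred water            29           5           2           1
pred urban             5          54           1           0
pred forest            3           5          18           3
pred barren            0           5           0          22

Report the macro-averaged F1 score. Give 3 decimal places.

0.793

Per-class F1 score (2·TP/(2·TP+FP+FN)):
  water: TP=29, FP=5+2+1=8, FN=5+3+0=8 → 58/74 = 0.7838
  urban: TP=54, FP=5+1+0=6, FN=5+5+5=15 → 108/129 = 0.8372
  forest: TP=18, FP=3+5+3=11, FN=2+1+0=3 → 36/50 = 0.7200
  barren: TP=22, FP=0+5+0=5, FN=1+0+3=4 → 44/53 = 0.8302
Macro-F1 score = mean = (0.7838 + 0.8372 + 0.7200 + 0.8302) / 4 = 0.793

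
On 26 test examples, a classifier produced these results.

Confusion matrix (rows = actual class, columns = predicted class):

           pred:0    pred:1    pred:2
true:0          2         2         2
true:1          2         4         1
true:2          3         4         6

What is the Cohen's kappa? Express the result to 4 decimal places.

Observed agreement pₒ = trace/N = 12/26 = 0.46154
Expected agreement pₑ = Σ (rowᵢ·colᵢ)/N² = (6·7 + 7·10 + 13·9)/26² = 0.33876
κ = (pₒ − pₑ)/(1 − pₑ) = (0.46154 − 0.33876)/(1 − 0.33876) = 0.1857

0.1857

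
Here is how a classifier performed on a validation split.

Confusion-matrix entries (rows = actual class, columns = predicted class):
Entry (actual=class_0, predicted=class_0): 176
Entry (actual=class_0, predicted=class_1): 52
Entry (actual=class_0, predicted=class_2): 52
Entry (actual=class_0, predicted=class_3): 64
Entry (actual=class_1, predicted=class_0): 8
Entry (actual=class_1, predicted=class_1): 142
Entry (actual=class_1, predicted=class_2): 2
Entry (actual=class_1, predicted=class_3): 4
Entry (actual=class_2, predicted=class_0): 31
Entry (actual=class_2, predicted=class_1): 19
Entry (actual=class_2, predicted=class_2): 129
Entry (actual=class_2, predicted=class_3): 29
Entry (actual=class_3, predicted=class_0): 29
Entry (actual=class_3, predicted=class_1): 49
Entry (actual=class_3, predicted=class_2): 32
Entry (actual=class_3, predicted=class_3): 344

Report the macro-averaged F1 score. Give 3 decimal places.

0.664

Per-class F1 score (2·TP/(2·TP+FP+FN)):
  class_0: TP=176, FP=8+31+29=68, FN=52+52+64=168 → 352/588 = 0.5986
  class_1: TP=142, FP=52+19+49=120, FN=8+2+4=14 → 284/418 = 0.6794
  class_2: TP=129, FP=52+2+32=86, FN=31+19+29=79 → 258/423 = 0.6099
  class_3: TP=344, FP=64+4+29=97, FN=29+49+32=110 → 688/895 = 0.7687
Macro-F1 score = mean = (0.5986 + 0.6794 + 0.6099 + 0.7687) / 4 = 0.664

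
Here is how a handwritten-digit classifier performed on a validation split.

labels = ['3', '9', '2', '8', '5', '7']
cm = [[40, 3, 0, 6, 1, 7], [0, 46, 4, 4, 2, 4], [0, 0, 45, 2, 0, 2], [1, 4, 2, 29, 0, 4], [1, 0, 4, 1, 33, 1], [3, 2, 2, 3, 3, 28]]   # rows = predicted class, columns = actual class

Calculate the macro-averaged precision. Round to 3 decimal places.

Per-class precision (TP/(TP+FP)):
  3: TP=40, FP=3+0+6+1+7=17 → 40/57 = 0.7018
  9: TP=46, FP=0+4+4+2+4=14 → 46/60 = 0.7667
  2: TP=45, FP=0+0+2+0+2=4 → 45/49 = 0.9184
  8: TP=29, FP=1+4+2+0+4=11 → 29/40 = 0.7250
  5: TP=33, FP=1+0+4+1+1=7 → 33/40 = 0.8250
  7: TP=28, FP=3+2+2+3+3=13 → 28/41 = 0.6829
Macro-precision = mean = (0.7018 + 0.7667 + 0.9184 + 0.7250 + 0.8250 + 0.6829) / 6 = 0.770

0.770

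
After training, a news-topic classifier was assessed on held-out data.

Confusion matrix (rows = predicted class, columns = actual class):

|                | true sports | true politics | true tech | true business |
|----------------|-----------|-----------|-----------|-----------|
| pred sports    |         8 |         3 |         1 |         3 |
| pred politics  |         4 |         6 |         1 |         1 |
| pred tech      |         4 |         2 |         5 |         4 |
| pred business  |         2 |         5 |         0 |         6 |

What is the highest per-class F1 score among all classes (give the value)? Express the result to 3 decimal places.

Per-class F1 score (2·TP/(2·TP+FP+FN)):
  sports: TP=8, FP=3+1+3=7, FN=4+4+2=10 → 16/33 = 0.4848
  politics: TP=6, FP=4+1+1=6, FN=3+2+5=10 → 12/28 = 0.4286
  tech: TP=5, FP=4+2+4=10, FN=1+1+0=2 → 10/22 = 0.4545
  business: TP=6, FP=2+5+0=7, FN=3+1+4=8 → 12/27 = 0.4444
Highest is class 'sports' with F1 score = 0.485.

0.485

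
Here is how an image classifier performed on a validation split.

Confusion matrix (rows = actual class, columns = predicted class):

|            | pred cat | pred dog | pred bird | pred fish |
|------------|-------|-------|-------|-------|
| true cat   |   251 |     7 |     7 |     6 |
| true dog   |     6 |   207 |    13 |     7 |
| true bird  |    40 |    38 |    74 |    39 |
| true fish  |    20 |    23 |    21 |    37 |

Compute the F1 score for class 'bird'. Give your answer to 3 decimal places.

One-vs-rest for 'bird': TP = diagonal; FP = other classes predicted 'bird'; FN = 'bird' predicted as other.
F1 score = 2·TP/(2·TP+FP+FN).
bird: TP=74, FP=7+13+21=41, FN=40+38+39=117 → 148/306 = 0.4837

0.484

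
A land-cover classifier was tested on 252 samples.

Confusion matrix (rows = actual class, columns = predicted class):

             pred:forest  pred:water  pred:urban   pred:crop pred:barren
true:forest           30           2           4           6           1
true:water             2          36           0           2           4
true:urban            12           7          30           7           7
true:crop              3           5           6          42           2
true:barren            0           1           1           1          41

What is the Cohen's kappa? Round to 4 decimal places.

0.6384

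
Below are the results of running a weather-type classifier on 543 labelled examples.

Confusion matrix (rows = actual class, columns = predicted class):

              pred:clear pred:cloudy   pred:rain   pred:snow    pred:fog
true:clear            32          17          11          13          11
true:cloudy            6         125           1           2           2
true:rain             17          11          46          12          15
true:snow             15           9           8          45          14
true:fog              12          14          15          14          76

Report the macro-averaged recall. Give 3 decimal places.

Per-class recall (TP/(TP+FN)):
  clear: TP=32, FN=17+11+13+11=52 → 32/84 = 0.3810
  cloudy: TP=125, FN=6+1+2+2=11 → 125/136 = 0.9191
  rain: TP=46, FN=17+11+12+15=55 → 46/101 = 0.4554
  snow: TP=45, FN=15+9+8+14=46 → 45/91 = 0.4945
  fog: TP=76, FN=12+14+15+14=55 → 76/131 = 0.5802
Macro-recall = mean = (0.3810 + 0.9191 + 0.4554 + 0.4945 + 0.5802) / 5 = 0.566

0.566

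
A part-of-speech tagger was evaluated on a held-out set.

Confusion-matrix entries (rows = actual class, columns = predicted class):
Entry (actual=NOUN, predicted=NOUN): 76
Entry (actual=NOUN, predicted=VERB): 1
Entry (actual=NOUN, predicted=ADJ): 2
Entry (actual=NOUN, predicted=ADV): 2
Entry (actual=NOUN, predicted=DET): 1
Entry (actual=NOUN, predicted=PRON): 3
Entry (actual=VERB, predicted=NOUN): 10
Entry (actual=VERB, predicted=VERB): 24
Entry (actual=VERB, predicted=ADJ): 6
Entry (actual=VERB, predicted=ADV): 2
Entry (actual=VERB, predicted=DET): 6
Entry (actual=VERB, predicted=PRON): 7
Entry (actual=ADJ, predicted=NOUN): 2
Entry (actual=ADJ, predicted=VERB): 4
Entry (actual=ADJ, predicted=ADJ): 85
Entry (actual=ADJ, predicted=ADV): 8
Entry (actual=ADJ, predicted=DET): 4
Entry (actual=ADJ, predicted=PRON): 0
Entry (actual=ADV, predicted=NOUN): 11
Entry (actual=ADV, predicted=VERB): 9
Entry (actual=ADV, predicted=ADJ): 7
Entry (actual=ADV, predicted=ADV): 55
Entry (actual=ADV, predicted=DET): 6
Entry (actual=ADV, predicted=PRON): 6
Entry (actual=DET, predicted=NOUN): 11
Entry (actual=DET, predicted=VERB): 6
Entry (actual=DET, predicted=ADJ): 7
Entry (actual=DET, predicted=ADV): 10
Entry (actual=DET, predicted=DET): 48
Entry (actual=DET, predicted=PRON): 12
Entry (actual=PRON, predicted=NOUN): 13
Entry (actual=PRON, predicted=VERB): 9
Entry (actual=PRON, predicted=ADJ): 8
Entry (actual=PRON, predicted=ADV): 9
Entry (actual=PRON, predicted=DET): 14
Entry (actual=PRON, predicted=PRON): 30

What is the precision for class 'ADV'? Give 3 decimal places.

0.640

One-vs-rest for 'ADV': TP = diagonal; FP = other classes predicted 'ADV'; FN = 'ADV' predicted as other.
precision = TP/(TP+FP).
ADV: TP=55, FP=2+2+8+10+9=31 → 55/86 = 0.6395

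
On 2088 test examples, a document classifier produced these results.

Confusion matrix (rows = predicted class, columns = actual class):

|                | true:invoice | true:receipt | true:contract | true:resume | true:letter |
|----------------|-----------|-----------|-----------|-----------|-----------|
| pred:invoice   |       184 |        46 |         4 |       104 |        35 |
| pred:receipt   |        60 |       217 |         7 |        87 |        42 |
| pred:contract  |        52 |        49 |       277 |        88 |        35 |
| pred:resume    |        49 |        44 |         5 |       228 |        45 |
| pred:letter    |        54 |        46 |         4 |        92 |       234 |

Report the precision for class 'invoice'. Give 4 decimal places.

Take TP from the diagonal, FP from the rest of the 'invoice' prediction marginal, FN from the rest of the 'invoice' actual marginal.
precision = TP/(TP+FP).
invoice: TP=184, FP=46+4+104+35=189 → 184/373 = 0.49330

0.4933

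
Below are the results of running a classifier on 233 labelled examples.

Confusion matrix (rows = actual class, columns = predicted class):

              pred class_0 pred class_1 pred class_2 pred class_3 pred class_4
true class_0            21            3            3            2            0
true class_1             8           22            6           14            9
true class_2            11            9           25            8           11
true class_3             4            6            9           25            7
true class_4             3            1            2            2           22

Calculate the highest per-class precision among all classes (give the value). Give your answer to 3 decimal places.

Per-class precision (TP/(TP+FP)):
  class_0: TP=21, FP=8+11+4+3=26 → 21/47 = 0.4468
  class_1: TP=22, FP=3+9+6+1=19 → 22/41 = 0.5366
  class_2: TP=25, FP=3+6+9+2=20 → 25/45 = 0.5556
  class_3: TP=25, FP=2+14+8+2=26 → 25/51 = 0.4902
  class_4: TP=22, FP=0+9+11+7=27 → 22/49 = 0.4490
Highest is class 'class_2' with precision = 0.556.

0.556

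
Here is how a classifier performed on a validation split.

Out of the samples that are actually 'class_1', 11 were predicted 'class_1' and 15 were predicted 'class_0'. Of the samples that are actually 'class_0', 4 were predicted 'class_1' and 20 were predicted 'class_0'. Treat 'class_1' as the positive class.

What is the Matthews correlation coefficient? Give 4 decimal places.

MCC = (TP·TN − FP·FN) / √((TP+FP)(TP+FN)(TN+FP)(TN+FN))
Numerator = 11·20 − 4·15 = 160
Denominator = √(15·26·24·35) = √327600 = 572.3635
MCC = 160 / 572.3635 = 0.2795

0.2795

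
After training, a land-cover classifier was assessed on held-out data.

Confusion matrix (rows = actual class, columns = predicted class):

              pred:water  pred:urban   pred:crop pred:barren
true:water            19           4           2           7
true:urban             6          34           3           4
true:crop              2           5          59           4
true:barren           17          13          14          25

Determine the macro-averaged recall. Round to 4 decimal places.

Per-class recall (TP/(TP+FN)):
  water: TP=19, FN=4+2+7=13 → 19/32 = 0.59375
  urban: TP=34, FN=6+3+4=13 → 34/47 = 0.72340
  crop: TP=59, FN=2+5+4=11 → 59/70 = 0.84286
  barren: TP=25, FN=17+13+14=44 → 25/69 = 0.36232
Macro-recall = mean = (0.59375 + 0.72340 + 0.84286 + 0.36232) / 4 = 0.6306

0.6306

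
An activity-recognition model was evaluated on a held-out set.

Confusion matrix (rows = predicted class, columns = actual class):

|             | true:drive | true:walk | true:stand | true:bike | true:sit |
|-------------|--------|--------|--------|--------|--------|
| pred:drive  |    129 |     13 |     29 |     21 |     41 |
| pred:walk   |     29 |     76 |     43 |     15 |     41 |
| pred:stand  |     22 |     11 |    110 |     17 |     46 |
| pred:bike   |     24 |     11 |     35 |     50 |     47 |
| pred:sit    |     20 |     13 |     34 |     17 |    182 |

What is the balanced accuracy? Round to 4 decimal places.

0.5107

Balanced accuracy = mean of per-class recall.
  drive: recall = 129/224 = 0.57589
  walk: recall = 76/124 = 0.61290
  stand: recall = 110/251 = 0.43825
  bike: recall = 50/120 = 0.41667
  sit: recall = 182/357 = 0.50980
Mean = (0.57589 + 0.61290 + 0.43825 + 0.41667 + 0.50980) / 5 = 0.5107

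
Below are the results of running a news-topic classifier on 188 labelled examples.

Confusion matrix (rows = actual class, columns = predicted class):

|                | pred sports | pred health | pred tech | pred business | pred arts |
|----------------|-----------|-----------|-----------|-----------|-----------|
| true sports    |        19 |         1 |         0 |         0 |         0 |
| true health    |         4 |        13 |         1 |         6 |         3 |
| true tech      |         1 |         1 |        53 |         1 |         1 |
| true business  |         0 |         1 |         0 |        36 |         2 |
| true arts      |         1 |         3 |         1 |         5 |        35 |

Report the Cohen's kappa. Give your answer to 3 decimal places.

Observed agreement pₒ = trace/N = 156/188 = 0.8298
Expected agreement pₑ = Σ (rowᵢ·colᵢ)/N² = (20·25 + 27·19 + 57·55 + 39·48 + 45·41)/188² = 0.2225
κ = (pₒ − pₑ)/(1 − pₑ) = (0.8298 − 0.2225)/(1 − 0.2225) = 0.781

0.781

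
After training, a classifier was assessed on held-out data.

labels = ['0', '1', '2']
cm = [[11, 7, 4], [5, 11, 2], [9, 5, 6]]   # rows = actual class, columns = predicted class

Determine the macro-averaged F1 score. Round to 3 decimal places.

0.460

Per-class F1 score (2·TP/(2·TP+FP+FN)):
  0: TP=11, FP=5+9=14, FN=7+4=11 → 22/47 = 0.4681
  1: TP=11, FP=7+5=12, FN=5+2=7 → 22/41 = 0.5366
  2: TP=6, FP=4+2=6, FN=9+5=14 → 12/32 = 0.3750
Macro-F1 score = mean = (0.4681 + 0.5366 + 0.3750) / 3 = 0.460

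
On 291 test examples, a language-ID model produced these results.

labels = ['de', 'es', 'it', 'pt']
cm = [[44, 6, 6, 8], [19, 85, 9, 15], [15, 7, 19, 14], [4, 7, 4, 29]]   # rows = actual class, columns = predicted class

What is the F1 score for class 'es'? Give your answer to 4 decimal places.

One-vs-rest for 'es': TP = diagonal; FP = other classes predicted 'es'; FN = 'es' predicted as other.
F1 score = 2·TP/(2·TP+FP+FN).
es: TP=85, FP=6+7+7=20, FN=19+9+15=43 → 170/233 = 0.72961

0.7296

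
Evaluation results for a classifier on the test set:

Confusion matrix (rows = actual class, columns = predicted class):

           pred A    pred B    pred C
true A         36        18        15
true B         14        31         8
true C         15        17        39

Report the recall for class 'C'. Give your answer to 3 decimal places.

Treat 'C' as positive and all other classes as negative.
recall = TP/(TP+FN).
C: TP=39, FN=15+17=32 → 39/71 = 0.5493

0.549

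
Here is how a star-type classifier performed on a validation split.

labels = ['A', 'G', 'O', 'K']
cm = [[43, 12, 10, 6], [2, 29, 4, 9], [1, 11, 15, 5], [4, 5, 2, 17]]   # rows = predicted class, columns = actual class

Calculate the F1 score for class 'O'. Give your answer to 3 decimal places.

F1 score = 2·TP/(2·TP+FP+FN).
O: TP=15, FP=1+11+5=17, FN=10+4+2=16 → 30/63 = 0.4762

0.476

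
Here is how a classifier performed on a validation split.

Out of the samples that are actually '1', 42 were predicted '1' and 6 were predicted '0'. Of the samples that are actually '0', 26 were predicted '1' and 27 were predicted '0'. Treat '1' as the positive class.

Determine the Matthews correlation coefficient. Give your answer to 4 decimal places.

0.4093

MCC = (TP·TN − FP·FN) / √((TP+FP)(TP+FN)(TN+FP)(TN+FN))
Numerator = 42·27 − 26·6 = 978
Denominator = √(68·48·53·33) = √5708736 = 2389.2961
MCC = 978 / 2389.2961 = 0.4093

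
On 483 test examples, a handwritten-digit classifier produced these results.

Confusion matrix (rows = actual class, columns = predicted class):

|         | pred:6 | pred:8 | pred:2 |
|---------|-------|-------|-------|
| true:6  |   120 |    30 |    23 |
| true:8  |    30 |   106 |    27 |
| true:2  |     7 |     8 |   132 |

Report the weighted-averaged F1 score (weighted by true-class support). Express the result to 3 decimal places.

0.738

Per-class F1 score (2·TP/(2·TP+FP+FN)):
  6: TP=120, FP=30+7=37, FN=30+23=53 → 240/330 = 0.7273
  8: TP=106, FP=30+8=38, FN=30+27=57 → 212/307 = 0.6906
  2: TP=132, FP=23+27=50, FN=7+8=15 → 264/329 = 0.8024
Weighted-F1 score = Σ (supportᵢ/N)·F1 scoreᵢ with N=483: (173/483)·0.7273 + (163/483)·0.6906 + (147/483)·0.8024 = 0.738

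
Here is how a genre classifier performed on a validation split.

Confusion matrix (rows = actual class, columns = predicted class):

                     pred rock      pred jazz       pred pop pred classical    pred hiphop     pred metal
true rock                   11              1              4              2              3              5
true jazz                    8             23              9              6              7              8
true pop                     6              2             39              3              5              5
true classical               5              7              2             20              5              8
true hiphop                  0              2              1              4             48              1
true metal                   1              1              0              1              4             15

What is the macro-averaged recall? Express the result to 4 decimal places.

0.5691

Per-class recall (TP/(TP+FN)):
  rock: TP=11, FN=1+4+2+3+5=15 → 11/26 = 0.42308
  jazz: TP=23, FN=8+9+6+7+8=38 → 23/61 = 0.37705
  pop: TP=39, FN=6+2+3+5+5=21 → 39/60 = 0.65000
  classical: TP=20, FN=5+7+2+5+8=27 → 20/47 = 0.42553
  hiphop: TP=48, FN=0+2+1+4+1=8 → 48/56 = 0.85714
  metal: TP=15, FN=1+1+0+1+4=7 → 15/22 = 0.68182
Macro-recall = mean = (0.42308 + 0.37705 + 0.65000 + 0.42553 + 0.85714 + 0.68182) / 6 = 0.5691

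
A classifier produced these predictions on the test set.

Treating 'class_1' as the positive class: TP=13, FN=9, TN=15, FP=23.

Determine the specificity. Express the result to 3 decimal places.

Specificity = TN/(TN+FP) = 15/(15+23) = 0.395

0.395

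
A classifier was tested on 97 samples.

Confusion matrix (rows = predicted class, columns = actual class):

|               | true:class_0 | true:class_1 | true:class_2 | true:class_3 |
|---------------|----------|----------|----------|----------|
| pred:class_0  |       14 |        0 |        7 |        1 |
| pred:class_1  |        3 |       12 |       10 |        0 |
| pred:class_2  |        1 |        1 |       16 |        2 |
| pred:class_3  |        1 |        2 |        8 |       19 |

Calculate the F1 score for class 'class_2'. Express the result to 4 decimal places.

Take TP from the diagonal, FP from the rest of the 'class_2' prediction marginal, FN from the rest of the 'class_2' actual marginal.
F1 score = 2·TP/(2·TP+FP+FN).
class_2: TP=16, FP=1+1+2=4, FN=7+10+8=25 → 32/61 = 0.52459

0.5246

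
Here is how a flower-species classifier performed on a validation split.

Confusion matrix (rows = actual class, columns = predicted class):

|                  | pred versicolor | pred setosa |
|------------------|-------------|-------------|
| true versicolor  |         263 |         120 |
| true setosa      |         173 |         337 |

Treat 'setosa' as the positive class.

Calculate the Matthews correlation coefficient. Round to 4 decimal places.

0.3440

MCC = (TP·TN − FP·FN) / √((TP+FP)(TP+FN)(TN+FP)(TN+FN))
Numerator = 337·263 − 120·173 = 67871
Denominator = √(457·510·383·436) = √38919893160 = 197281.2539
MCC = 67871 / 197281.2539 = 0.3440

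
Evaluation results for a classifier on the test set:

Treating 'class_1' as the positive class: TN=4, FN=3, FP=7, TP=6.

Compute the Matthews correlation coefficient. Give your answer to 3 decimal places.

0.032

MCC = (TP·TN − FP·FN) / √((TP+FP)(TP+FN)(TN+FP)(TN+FN))
Numerator = 6·4 − 7·3 = 3
Denominator = √(13·9·11·7) = √9009 = 94.9158
MCC = 3 / 94.9158 = 0.032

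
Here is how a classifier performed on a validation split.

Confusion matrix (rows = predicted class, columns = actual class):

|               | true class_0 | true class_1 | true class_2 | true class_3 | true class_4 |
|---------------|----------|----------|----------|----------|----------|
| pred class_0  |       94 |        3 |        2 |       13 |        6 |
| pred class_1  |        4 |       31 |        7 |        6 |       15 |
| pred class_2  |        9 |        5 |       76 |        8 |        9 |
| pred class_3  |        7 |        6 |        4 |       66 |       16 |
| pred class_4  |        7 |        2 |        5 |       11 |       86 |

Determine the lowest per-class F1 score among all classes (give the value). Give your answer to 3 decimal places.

Per-class F1 score (2·TP/(2·TP+FP+FN)):
  class_0: TP=94, FP=3+2+13+6=24, FN=4+9+7+7=27 → 188/239 = 0.7866
  class_1: TP=31, FP=4+7+6+15=32, FN=3+5+6+2=16 → 62/110 = 0.5636
  class_2: TP=76, FP=9+5+8+9=31, FN=2+7+4+5=18 → 152/201 = 0.7562
  class_3: TP=66, FP=7+6+4+16=33, FN=13+6+8+11=38 → 132/203 = 0.6502
  class_4: TP=86, FP=7+2+5+11=25, FN=6+15+9+16=46 → 172/243 = 0.7078
Lowest is class 'class_1' with F1 score = 0.564.

0.564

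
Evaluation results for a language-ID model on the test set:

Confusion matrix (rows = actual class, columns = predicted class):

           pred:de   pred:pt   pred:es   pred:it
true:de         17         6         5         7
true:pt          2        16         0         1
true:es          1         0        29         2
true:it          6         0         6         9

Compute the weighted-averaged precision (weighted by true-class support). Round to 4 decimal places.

Per-class precision (TP/(TP+FP)):
  de: TP=17, FP=2+1+6=9 → 17/26 = 0.65385
  pt: TP=16, FP=6+0+0=6 → 16/22 = 0.72727
  es: TP=29, FP=5+0+6=11 → 29/40 = 0.72500
  it: TP=9, FP=7+1+2=10 → 9/19 = 0.47368
Weighted-precision = Σ (supportᵢ/N)·precisionᵢ with N=107: (35/107)·0.65385 + (19/107)·0.72727 + (32/107)·0.72500 + (21/107)·0.47368 = 0.6528

0.6528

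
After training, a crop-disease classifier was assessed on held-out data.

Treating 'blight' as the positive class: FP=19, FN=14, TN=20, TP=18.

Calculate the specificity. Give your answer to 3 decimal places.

Specificity = TN/(TN+FP) = 20/(20+19) = 0.513

0.513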